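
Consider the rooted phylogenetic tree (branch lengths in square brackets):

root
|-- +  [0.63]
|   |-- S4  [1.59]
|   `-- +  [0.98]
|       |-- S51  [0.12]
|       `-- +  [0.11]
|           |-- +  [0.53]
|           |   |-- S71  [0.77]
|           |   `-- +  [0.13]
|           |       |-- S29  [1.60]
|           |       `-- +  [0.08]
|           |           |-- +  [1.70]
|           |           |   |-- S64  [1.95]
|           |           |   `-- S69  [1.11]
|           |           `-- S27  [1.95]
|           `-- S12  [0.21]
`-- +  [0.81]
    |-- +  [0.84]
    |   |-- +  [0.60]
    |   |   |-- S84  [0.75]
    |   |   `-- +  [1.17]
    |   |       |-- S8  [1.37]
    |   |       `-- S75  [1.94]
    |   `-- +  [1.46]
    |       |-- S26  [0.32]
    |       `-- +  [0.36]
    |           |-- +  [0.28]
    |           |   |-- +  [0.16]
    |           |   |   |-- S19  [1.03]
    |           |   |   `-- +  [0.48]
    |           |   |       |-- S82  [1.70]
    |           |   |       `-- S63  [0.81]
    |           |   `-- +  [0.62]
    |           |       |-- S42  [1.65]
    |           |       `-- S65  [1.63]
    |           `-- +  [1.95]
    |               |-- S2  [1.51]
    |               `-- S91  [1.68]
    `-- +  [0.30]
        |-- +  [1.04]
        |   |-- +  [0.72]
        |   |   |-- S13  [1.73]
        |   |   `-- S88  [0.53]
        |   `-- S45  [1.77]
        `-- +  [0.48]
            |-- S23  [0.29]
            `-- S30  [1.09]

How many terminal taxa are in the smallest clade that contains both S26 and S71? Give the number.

24

The MRCA of S26 and S71 is the root, so the clade is the entire tree.
That clade contains 24 terminal taxa: S12, S13, S19, S2, S23, S26, S27, S29, S30, S4, S42, S45, S51, S63, S64, S65, S69, S71, S75, S8, S82, S84, S88, S91.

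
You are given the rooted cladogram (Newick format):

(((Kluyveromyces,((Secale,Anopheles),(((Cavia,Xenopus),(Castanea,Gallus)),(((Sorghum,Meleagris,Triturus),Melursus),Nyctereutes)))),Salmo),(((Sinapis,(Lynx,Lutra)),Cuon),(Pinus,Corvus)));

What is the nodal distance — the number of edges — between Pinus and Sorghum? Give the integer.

The MRCA of Pinus and Sorghum is the root of the tree.
From Pinus up to that node: 3 branches. From Sorghum up to the same node: 8 branches. Total: 3 + 8 = 11.

11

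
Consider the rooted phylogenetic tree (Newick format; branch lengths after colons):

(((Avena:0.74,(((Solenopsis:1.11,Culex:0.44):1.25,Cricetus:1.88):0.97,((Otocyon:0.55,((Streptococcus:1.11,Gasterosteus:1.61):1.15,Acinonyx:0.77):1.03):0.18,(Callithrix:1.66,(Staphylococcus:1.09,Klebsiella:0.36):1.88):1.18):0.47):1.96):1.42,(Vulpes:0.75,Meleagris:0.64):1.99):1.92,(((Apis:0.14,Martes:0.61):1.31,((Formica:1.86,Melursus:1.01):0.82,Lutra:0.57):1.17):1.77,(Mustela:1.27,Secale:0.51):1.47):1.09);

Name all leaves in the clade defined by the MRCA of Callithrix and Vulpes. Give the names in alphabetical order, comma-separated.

Tracing Callithrix: it sits inside (Callithrix,(Staphylococcus,Klebsiella)).
Tracing Vulpes: it sits inside (Vulpes,Meleagris).
The smallest clade enclosing both is ((Avena,(((Solenopsis,Culex),Cricetus),((Otocyon,((Streptococcus,Gasterosteus),Acinonyx)),(Callithrix,(Staphylococcus,Klebsiella))))),(Vulpes,Meleagris)); the answer is its 13 terminal taxa in alphabetical order.

Acinonyx, Avena, Callithrix, Cricetus, Culex, Gasterosteus, Klebsiella, Meleagris, Otocyon, Solenopsis, Staphylococcus, Streptococcus, Vulpes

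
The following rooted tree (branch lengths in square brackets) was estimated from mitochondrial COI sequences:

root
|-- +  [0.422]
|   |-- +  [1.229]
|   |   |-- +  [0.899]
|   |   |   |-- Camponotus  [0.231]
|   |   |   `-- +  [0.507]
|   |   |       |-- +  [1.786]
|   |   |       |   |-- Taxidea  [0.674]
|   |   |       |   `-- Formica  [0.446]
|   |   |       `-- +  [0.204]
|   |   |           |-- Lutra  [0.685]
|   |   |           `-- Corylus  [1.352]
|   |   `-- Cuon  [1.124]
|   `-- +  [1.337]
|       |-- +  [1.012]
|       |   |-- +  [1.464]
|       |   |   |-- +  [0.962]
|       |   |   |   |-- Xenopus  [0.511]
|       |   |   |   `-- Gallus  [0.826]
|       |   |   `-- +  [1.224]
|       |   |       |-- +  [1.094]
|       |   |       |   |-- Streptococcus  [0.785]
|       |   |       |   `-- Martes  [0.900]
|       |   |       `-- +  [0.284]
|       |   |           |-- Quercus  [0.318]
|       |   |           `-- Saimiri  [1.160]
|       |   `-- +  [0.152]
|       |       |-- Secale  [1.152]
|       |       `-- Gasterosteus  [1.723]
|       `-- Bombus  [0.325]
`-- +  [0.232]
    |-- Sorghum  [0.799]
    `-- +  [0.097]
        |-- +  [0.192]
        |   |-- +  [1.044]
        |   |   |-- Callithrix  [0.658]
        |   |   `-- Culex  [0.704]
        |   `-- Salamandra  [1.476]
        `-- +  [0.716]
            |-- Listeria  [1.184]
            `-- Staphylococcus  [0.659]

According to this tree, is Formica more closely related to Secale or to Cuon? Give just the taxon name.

The MRCA of Formica and Cuon subtends ((Camponotus,((Taxidea,Formica),(Lutra,Corylus))),Cuon) (6 taxa).
The MRCA of Formica and Secale subtends (((Camponotus,((Taxidea,Formica),(Lutra,Corylus))),Cuon),((((Xenopus,Gallus),((Streptococcus,Martes),(Quercus,Saimiri))),(Secale,Gasterosteus)),Bombus)) (15 taxa).
The first is nested inside the second, so Formica shares a more recent common ancestor with Cuon.

Cuon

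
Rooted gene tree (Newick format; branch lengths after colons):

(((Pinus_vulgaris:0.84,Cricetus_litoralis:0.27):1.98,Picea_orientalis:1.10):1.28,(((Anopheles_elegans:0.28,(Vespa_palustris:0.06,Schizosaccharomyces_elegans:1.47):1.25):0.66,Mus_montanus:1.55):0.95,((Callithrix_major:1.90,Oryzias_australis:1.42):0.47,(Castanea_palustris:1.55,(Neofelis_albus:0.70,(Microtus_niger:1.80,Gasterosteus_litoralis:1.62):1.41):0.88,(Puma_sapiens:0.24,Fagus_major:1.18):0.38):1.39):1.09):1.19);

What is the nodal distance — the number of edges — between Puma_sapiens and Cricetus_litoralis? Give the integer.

8

The MRCA of Puma_sapiens and Cricetus_litoralis is the root of the tree.
From Puma_sapiens up to that node: 5 branches. From Cricetus_litoralis up to the same node: 3 branches. Total: 5 + 3 = 8.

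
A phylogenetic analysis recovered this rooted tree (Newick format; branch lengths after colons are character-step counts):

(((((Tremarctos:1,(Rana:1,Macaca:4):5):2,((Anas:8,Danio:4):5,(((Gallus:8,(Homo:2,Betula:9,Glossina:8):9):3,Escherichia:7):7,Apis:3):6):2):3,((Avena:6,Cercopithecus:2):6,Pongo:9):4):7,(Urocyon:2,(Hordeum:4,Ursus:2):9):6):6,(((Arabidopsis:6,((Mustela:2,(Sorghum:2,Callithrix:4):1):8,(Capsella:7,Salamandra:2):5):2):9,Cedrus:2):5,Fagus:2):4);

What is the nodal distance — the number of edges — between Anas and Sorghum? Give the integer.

The MRCA of Anas and Sorghum is the root of the tree.
From Anas up to that node: 6 branches. From Sorghum up to the same node: 7 branches. Total: 6 + 7 = 13.

13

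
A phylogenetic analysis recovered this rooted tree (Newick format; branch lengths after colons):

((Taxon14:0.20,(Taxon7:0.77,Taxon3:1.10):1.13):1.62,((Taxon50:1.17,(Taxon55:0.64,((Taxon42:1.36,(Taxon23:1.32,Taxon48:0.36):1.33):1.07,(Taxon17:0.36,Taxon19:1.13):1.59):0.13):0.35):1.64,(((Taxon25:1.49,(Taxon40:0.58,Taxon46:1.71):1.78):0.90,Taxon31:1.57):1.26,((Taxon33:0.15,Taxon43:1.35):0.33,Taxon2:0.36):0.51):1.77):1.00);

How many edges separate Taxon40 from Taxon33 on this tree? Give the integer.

The MRCA of Taxon40 and Taxon33 is the node subtending (((Taxon25,(Taxon40,Taxon46)),Taxon31),((Taxon33,Taxon43),Taxon2)).
From Taxon40 up to that node: 4 branches. From Taxon33 up to the same node: 3 branches. Total: 4 + 3 = 7.

7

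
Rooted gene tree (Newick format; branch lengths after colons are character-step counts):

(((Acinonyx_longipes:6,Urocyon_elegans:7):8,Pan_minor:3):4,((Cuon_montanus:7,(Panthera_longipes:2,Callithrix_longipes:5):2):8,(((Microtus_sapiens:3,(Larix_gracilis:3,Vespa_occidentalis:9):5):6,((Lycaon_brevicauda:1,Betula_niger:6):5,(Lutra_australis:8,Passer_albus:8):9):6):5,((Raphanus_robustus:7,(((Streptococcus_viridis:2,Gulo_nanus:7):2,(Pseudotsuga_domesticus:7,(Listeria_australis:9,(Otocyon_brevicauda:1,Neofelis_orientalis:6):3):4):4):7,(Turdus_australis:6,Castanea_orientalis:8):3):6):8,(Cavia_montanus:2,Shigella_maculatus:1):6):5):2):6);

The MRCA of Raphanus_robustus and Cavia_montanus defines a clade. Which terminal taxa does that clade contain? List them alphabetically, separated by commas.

Castanea_orientalis, Cavia_montanus, Gulo_nanus, Listeria_australis, Neofelis_orientalis, Otocyon_brevicauda, Pseudotsuga_domesticus, Raphanus_robustus, Shigella_maculatus, Streptococcus_viridis, Turdus_australis

Tracing Raphanus_robustus: it sits inside (Raphanus_robustus,(((Streptococcus_viridis,Gulo_nanus),(Pseudotsuga_domesticus,(Listeria_australis,(Otocyon_brevicauda,Neofelis_orientalis)))),(Turdus_australis,Castanea_orientalis))).
Tracing Cavia_montanus: it sits inside (Cavia_montanus,Shigella_maculatus).
The smallest clade enclosing both is ((Raphanus_robustus,(((Streptococcus_viridis,Gulo_nanus),(Pseudotsuga_domesticus,(Listeria_australis,(Otocyon_brevicauda,Neofelis_orientalis)))),(Turdus_australis,Castanea_orientalis))),(Cavia_montanus,Shigella_maculatus)); the answer is its 11 terminal taxa in alphabetical order.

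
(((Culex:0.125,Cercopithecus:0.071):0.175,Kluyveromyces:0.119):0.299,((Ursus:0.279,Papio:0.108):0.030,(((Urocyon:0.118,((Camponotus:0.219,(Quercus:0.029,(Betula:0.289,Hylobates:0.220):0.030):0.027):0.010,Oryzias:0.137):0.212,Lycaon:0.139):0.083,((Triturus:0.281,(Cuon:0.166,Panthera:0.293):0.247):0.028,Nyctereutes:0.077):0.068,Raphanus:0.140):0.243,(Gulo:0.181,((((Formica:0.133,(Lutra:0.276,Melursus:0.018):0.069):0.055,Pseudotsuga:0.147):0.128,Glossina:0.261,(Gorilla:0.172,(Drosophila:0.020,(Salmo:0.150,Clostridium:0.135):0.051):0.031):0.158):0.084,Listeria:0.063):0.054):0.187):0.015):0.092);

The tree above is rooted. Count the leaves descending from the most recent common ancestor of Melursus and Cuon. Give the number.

23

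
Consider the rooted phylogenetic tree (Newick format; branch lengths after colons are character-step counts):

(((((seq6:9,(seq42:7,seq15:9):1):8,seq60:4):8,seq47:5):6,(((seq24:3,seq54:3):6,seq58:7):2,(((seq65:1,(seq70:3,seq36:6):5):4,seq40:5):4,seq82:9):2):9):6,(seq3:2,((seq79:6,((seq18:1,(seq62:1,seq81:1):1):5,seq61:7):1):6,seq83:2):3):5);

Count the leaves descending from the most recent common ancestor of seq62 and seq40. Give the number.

20

The MRCA of seq62 and seq40 is the root, so the clade is the entire tree.
That clade contains 20 terminal taxa: seq15, seq18, seq24, seq3, seq36, seq40, seq42, seq47, seq54, seq58, seq6, seq60, seq61, seq62, seq65, seq70, seq79, seq81, seq82, seq83.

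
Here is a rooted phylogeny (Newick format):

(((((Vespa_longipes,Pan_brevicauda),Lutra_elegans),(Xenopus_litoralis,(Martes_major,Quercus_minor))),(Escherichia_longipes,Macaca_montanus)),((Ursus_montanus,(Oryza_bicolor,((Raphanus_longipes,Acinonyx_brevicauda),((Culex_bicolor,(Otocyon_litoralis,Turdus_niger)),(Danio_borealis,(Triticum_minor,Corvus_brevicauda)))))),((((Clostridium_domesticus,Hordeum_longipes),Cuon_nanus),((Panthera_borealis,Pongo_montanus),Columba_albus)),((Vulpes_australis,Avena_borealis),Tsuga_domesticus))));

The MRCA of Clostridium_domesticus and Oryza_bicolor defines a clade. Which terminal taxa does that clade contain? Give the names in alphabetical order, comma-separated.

Acinonyx_brevicauda, Avena_borealis, Clostridium_domesticus, Columba_albus, Corvus_brevicauda, Culex_bicolor, Cuon_nanus, Danio_borealis, Hordeum_longipes, Oryza_bicolor, Otocyon_litoralis, Panthera_borealis, Pongo_montanus, Raphanus_longipes, Triticum_minor, Tsuga_domesticus, Turdus_niger, Ursus_montanus, Vulpes_australis

Tracing Clostridium_domesticus: it sits inside (Clostridium_domesticus,Hordeum_longipes).
Tracing Oryza_bicolor: it sits inside (Oryza_bicolor,((Raphanus_longipes,Acinonyx_brevicauda),((Culex_bicolor,(Otocyon_litoralis,Turdus_niger)),(Danio_borealis,(Triticum_minor,Corvus_brevicauda))))).
The smallest clade enclosing both is ((Ursus_montanus,(Oryza_bicolor,((Raphanus_longipes,Acinonyx_brevicauda),((Culex_bicolor,(Otocyon_litoralis,Turdus_niger)),(Danio_borealis,(Triticum_minor,Corvus_brevicauda)))))),((((Clostridium_domesticus,Hordeum_longipes),Cuon_nanus),((Panthera_borealis,Pongo_montanus),Columba_albus)),((Vulpes_australis,Avena_borealis),Tsuga_domesticus))); the answer is its 19 terminal taxa in alphabetical order.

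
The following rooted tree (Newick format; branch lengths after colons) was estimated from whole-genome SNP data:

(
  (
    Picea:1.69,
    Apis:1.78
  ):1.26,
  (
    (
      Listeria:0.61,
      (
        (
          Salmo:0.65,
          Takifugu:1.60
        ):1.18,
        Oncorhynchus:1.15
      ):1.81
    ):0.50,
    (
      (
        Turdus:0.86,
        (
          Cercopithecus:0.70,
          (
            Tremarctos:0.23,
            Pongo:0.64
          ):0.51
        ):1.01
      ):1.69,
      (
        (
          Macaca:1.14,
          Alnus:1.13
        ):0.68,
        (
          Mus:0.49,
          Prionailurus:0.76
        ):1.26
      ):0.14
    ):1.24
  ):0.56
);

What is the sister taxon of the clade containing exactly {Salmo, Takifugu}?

The clade containing exactly {Salmo, Takifugu} attaches to the tree at the node subtending ((Salmo,Takifugu),Oncorhynchus).
The other lineage descending from that same node — the sister group — is the single tip Oncorhynchus.

Oncorhynchus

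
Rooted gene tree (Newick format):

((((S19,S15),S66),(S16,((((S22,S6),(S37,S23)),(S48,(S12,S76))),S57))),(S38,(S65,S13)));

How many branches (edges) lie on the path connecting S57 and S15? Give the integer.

6

The MRCA of S57 and S15 is the node subtending (((S19,S15),S66),(S16,((((S22,S6),(S37,S23)),(S48,(S12,S76))),S57))).
From S57 up to that node: 3 branches. From S15 up to the same node: 3 branches. Total: 3 + 3 = 6.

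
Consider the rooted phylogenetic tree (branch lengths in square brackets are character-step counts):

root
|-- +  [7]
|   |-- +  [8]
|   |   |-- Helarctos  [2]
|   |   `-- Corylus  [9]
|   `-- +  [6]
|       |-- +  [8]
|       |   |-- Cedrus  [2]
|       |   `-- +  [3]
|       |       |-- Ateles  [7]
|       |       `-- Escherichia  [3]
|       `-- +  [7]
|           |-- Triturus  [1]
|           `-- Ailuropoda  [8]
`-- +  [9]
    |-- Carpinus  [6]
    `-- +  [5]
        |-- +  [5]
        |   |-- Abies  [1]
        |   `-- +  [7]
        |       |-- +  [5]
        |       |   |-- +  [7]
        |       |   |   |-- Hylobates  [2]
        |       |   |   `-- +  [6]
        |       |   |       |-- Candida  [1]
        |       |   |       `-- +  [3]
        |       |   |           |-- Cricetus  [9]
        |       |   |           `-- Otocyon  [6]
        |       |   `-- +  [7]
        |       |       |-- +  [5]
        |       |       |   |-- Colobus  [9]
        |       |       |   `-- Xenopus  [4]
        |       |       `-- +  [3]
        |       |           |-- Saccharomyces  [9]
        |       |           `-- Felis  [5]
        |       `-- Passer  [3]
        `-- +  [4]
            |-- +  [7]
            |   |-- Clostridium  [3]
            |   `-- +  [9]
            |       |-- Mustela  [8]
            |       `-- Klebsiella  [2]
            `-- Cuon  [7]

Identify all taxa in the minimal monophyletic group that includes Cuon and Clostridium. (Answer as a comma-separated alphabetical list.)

Clostridium, Cuon, Klebsiella, Mustela

Tracing Cuon: it sits inside ((Clostridium,(Mustela,Klebsiella)),Cuon).
Tracing Clostridium: it sits inside (Clostridium,(Mustela,Klebsiella)).
The smallest clade enclosing both is ((Clostridium,(Mustela,Klebsiella)),Cuon); the answer is its 4 terminal taxa in alphabetical order.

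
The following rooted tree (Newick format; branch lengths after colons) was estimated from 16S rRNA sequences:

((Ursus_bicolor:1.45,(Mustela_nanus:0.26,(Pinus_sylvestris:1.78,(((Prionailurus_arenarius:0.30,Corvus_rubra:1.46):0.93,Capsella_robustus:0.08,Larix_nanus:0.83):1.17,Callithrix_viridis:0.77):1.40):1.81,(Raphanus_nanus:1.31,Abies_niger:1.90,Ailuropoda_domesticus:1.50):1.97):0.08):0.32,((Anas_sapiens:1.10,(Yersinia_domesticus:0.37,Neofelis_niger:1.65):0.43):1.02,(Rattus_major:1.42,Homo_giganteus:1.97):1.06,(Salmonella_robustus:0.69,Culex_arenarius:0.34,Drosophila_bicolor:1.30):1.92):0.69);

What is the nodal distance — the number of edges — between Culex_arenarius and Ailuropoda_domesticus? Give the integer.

The MRCA of Culex_arenarius and Ailuropoda_domesticus is the root of the tree.
From Culex_arenarius up to that node: 3 branches. From Ailuropoda_domesticus up to the same node: 4 branches. Total: 3 + 4 = 7.

7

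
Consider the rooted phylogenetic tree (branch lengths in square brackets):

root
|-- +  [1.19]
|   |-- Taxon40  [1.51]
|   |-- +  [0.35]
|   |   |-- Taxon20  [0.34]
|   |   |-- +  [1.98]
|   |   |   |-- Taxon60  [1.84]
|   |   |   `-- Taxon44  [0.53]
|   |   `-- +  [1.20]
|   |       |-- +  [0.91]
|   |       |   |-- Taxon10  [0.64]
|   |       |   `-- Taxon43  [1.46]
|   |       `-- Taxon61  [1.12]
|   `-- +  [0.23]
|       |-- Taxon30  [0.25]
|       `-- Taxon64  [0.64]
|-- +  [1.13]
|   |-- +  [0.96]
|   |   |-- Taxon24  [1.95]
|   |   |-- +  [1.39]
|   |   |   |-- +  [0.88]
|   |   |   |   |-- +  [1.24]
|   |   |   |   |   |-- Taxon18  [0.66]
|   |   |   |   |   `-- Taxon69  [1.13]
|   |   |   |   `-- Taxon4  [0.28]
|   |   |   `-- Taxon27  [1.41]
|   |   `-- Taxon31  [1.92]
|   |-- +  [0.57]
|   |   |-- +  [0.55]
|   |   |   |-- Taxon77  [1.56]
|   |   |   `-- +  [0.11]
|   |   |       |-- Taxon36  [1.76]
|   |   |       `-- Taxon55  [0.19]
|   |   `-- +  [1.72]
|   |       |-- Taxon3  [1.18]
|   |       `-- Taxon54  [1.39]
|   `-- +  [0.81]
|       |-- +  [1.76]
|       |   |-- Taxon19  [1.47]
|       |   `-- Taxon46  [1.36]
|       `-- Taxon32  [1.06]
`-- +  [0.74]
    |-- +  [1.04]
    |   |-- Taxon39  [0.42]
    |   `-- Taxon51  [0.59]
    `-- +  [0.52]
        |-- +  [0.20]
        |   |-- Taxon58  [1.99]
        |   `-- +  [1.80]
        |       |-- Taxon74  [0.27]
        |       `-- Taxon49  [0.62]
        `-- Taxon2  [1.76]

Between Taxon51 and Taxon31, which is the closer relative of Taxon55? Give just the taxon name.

Taxon31

The MRCA of Taxon55 and Taxon31 subtends ((Taxon24,(((Taxon18,Taxon69),Taxon4),Taxon27),Taxon31),((Taxon77,(Taxon36,Taxon55)),(Taxon3,Taxon54)),((Taxon19,Taxon46),Taxon32)) (14 taxa).
The MRCA of Taxon55 and Taxon51 is the root, subtending the entire tree (29 taxa).
The first is nested inside the second, so Taxon55 shares a more recent common ancestor with Taxon31.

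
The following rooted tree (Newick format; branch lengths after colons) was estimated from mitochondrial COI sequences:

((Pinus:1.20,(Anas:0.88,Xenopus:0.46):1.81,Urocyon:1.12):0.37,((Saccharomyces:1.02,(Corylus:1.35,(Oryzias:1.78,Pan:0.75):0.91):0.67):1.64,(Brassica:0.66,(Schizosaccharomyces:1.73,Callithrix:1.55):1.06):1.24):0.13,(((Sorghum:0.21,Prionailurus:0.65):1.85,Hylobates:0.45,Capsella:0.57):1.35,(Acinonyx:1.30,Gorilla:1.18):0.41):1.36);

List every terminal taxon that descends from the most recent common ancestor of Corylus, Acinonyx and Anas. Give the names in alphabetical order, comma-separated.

Acinonyx, Anas, Brassica, Callithrix, Capsella, Corylus, Gorilla, Hylobates, Oryzias, Pan, Pinus, Prionailurus, Saccharomyces, Schizosaccharomyces, Sorghum, Urocyon, Xenopus

Tracing Corylus: it sits inside (Corylus,(Oryzias,Pan)).
Tracing Acinonyx: it sits inside (Acinonyx,Gorilla).
Tracing Anas: it sits inside (Anas,Xenopus).
The smallest clade enclosing all 3 is the whole tree (their MRCA is the root), so the answer is all 17 tips in alphabetical order.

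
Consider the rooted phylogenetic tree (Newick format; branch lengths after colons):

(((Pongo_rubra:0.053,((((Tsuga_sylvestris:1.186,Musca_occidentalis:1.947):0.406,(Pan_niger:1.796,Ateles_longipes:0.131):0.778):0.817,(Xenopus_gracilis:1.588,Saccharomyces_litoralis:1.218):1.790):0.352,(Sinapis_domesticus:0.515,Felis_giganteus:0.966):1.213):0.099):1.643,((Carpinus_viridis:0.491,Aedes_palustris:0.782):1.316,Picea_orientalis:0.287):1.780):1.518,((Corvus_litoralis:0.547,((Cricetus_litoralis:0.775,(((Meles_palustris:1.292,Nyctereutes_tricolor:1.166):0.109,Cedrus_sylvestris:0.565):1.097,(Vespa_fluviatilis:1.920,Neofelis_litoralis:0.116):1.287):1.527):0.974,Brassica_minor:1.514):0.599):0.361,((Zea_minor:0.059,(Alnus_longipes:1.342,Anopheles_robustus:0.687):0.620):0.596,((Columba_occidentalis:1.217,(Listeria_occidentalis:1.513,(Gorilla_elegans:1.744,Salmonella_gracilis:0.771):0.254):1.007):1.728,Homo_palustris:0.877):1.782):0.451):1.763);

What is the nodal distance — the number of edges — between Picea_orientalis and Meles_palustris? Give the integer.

11

The MRCA of Picea_orientalis and Meles_palustris is the root of the tree.
From Picea_orientalis up to that node: 3 branches. From Meles_palustris up to the same node: 8 branches. Total: 3 + 8 = 11.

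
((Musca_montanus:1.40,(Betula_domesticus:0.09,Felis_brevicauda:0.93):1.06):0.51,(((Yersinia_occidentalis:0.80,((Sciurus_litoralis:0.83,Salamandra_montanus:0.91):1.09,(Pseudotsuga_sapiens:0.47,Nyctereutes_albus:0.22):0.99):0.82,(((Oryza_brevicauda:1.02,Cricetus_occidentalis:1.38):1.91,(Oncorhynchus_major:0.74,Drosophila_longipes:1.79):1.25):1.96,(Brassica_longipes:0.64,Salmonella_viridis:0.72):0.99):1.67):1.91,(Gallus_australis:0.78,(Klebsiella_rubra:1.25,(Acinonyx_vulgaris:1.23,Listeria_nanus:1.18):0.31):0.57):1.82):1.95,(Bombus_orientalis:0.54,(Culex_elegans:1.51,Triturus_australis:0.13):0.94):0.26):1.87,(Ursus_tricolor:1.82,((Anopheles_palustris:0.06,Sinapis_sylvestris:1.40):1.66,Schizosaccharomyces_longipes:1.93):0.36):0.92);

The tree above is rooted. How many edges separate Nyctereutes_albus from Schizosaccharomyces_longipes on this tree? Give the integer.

9

The MRCA of Nyctereutes_albus and Schizosaccharomyces_longipes is the root of the tree.
From Nyctereutes_albus up to that node: 6 branches. From Schizosaccharomyces_longipes up to the same node: 3 branches. Total: 6 + 3 = 9.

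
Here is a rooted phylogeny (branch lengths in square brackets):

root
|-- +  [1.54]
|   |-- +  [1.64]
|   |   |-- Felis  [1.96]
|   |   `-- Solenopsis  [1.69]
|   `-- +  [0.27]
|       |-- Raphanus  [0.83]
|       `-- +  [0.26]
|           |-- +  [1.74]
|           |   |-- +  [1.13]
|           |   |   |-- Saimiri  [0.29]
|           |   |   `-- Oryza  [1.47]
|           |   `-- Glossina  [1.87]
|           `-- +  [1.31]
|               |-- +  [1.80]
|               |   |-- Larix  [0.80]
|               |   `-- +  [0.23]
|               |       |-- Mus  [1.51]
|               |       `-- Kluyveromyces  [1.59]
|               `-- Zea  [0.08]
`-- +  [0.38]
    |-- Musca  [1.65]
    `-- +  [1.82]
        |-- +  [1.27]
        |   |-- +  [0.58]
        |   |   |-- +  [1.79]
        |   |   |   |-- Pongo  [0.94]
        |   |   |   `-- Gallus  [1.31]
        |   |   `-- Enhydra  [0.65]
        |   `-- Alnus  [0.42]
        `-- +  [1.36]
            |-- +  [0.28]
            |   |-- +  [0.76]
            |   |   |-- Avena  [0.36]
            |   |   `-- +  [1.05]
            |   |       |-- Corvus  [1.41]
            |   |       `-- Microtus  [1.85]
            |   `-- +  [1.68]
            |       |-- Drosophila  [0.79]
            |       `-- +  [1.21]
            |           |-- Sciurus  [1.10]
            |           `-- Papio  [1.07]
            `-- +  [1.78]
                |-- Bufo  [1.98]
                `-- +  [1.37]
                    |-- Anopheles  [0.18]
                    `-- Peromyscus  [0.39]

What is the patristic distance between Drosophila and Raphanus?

8.95

The path runs Drosophila → … → MRCA → … → Raphanus; the MRCA is the root of the tree.
Branch lengths along that path: 0.79 + 1.68 + 0.28 + 1.36 + 1.82 + 0.38 + 1.54 + 0.27 + 0.83 = 8.95.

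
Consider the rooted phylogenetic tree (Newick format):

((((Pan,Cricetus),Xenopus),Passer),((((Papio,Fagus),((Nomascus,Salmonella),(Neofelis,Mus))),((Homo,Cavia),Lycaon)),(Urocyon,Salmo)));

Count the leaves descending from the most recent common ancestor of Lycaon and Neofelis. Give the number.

The MRCA of Lycaon and Neofelis is the node subtending (((Papio,Fagus),((Nomascus,Salmonella),(Neofelis,Mus))),((Homo,Cavia),Lycaon)).
That clade contains 9 terminal taxa: Cavia, Fagus, Homo, Lycaon, Mus, Neofelis, Nomascus, Papio, Salmonella.

9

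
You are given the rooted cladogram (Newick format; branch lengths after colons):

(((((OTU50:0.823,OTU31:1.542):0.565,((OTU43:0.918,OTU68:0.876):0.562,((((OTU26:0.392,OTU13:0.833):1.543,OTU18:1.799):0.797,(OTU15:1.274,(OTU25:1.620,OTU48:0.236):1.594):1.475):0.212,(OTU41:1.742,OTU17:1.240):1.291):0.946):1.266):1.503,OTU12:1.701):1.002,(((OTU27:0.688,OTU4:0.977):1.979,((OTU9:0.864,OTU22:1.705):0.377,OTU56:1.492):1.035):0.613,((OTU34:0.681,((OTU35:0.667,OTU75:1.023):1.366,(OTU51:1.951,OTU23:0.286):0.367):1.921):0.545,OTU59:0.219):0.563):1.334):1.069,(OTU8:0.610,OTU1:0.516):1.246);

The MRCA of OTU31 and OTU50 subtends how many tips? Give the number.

The MRCA of OTU31 and OTU50 is the node subtending (OTU50,OTU31).
That clade contains 2 terminal taxa: OTU31, OTU50.

2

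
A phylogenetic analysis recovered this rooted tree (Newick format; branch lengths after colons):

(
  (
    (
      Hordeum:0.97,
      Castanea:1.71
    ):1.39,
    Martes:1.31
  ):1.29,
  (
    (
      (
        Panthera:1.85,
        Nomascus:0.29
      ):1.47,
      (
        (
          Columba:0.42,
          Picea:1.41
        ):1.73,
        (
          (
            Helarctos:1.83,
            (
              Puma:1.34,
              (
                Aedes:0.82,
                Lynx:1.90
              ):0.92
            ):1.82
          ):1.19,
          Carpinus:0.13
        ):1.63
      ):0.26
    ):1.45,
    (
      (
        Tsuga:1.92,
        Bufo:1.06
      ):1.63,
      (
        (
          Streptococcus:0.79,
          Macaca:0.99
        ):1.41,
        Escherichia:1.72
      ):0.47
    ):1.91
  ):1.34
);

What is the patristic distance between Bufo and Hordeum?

The path runs Bufo → … → MRCA → … → Hordeum; the MRCA is the root of the tree.
Branch lengths along that path: 1.06 + 1.63 + 1.91 + 1.34 + 1.29 + 1.39 + 0.97 = 9.59.

9.59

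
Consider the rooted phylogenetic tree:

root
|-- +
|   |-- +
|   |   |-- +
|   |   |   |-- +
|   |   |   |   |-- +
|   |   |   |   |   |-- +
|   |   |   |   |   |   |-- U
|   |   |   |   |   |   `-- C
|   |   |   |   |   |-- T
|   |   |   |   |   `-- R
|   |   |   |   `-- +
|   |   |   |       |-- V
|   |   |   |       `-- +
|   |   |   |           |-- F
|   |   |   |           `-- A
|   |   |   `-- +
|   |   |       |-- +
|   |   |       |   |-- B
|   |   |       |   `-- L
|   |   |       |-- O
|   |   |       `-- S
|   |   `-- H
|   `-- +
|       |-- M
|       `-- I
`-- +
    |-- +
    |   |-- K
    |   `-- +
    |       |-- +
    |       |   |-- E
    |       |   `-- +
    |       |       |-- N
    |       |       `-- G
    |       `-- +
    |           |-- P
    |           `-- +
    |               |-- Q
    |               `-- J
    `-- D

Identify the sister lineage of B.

L

B attaches to the tree at the node subtending (B,L).
The other lineage descending from that same node — the sister group — is the single tip L.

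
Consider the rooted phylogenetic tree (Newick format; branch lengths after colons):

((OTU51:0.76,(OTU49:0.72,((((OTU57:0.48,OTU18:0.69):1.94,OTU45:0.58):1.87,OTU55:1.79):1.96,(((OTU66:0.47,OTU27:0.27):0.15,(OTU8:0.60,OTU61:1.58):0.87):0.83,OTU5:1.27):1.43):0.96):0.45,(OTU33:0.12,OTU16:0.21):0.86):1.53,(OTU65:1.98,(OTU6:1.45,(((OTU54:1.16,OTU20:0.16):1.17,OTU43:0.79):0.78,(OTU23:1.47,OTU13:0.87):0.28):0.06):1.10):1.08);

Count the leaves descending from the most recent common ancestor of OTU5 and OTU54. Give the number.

20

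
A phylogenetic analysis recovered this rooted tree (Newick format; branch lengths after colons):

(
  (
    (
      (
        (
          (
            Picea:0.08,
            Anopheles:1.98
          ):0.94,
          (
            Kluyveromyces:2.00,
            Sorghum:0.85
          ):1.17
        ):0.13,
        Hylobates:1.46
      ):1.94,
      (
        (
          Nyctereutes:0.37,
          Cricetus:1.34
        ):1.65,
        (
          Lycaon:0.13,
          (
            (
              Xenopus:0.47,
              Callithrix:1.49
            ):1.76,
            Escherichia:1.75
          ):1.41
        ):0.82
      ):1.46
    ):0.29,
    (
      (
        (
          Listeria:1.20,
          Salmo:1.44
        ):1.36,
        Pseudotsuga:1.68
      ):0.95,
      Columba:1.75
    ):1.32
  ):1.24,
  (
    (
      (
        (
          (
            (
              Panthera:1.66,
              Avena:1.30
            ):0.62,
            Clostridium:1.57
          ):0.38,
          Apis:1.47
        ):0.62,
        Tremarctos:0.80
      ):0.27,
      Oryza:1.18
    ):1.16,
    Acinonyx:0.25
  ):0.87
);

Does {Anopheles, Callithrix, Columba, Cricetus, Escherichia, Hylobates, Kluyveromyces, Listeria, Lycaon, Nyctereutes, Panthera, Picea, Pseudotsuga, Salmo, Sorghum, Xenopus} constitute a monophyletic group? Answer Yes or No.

The MRCA of the listed taxa is the root, so the smallest clade containing them is the whole tree.
That clade also contains Acinonyx, Apis, Avena, Clostridium, Oryza, Tremarctos, which are not in the proposed group, so the group is not monophyletic.

No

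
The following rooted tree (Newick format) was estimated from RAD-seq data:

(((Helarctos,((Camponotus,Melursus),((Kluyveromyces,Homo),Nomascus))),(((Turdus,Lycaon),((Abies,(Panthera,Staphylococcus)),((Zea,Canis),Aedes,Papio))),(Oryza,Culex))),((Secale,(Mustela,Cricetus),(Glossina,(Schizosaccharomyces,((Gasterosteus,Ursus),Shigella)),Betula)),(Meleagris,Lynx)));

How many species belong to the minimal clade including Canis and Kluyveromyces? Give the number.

17

The MRCA of Canis and Kluyveromyces is the node subtending ((Helarctos,((Camponotus,Melursus),((Kluyveromyces,Homo),Nomascus))),(((Turdus,Lycaon),((Abies,(Panthera,Staphylococcus)),((Zea,Canis),Aedes,Papio))),(Oryza,Culex))).
That clade contains 17 terminal taxa: Abies, Aedes, Camponotus, Canis, Culex, Helarctos, Homo, Kluyveromyces, Lycaon, Melursus, Nomascus, Oryza, Panthera, Papio, Staphylococcus, Turdus, Zea.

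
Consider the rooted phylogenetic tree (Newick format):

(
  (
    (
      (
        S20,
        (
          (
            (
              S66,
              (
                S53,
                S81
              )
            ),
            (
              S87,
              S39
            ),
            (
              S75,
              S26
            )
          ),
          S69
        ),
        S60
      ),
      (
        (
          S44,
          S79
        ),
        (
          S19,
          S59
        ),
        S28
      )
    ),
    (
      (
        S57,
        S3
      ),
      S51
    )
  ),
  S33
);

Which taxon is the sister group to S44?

S44 attaches to the tree at the node subtending (S44,S79).
The other lineage descending from that same node — the sister group — is the single tip S79.

S79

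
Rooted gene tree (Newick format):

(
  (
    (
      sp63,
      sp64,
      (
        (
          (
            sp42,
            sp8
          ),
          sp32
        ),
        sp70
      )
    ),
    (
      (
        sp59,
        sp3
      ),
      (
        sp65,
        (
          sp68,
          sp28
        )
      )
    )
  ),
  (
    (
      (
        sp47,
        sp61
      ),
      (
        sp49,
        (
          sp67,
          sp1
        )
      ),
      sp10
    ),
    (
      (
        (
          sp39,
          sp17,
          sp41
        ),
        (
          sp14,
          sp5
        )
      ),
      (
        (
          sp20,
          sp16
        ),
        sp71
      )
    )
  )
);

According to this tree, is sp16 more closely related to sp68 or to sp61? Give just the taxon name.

The MRCA of sp16 and sp61 subtends (((sp47,sp61),(sp49,(sp67,sp1)),sp10),(((sp39,sp17,sp41),(sp14,sp5)),((sp20,sp16),sp71))) (14 taxa).
The MRCA of sp16 and sp68 is the root, subtending the entire tree (25 taxa).
The first is nested inside the second, so sp16 shares a more recent common ancestor with sp61.

sp61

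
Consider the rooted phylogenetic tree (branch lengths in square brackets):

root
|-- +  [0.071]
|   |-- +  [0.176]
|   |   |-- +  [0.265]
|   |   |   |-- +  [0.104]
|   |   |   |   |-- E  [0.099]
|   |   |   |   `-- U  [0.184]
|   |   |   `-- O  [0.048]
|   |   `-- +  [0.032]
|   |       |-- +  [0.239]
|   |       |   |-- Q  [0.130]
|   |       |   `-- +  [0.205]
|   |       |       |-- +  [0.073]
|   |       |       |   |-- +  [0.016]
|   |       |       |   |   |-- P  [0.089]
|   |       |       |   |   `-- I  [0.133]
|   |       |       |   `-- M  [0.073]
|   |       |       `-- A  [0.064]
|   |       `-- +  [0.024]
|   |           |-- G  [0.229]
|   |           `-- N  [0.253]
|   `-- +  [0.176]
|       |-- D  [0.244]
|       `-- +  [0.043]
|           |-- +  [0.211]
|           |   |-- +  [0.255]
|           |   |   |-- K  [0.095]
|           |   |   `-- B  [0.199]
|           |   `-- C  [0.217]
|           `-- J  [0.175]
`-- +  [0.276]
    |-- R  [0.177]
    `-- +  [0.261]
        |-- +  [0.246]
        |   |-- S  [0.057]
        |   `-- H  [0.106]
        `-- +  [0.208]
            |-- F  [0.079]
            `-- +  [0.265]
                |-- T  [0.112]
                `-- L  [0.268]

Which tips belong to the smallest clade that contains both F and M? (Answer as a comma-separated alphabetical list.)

Tracing F: it sits inside (F,(T,L)).
Tracing M: it sits inside ((P,I),M).
The smallest clade enclosing both is the whole tree (their MRCA is the root), so the answer is all 21 tips in alphabetical order.

A, B, C, D, E, F, G, H, I, J, K, L, M, N, O, P, Q, R, S, T, U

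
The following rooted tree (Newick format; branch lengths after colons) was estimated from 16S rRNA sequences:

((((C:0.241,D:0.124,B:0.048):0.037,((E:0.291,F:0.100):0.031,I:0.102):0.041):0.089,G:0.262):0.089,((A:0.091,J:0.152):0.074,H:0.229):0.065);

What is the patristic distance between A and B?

The path runs A → … → MRCA → … → B; the MRCA is the root of the tree.
Branch lengths along that path: 0.091 + 0.074 + 0.065 + 0.089 + 0.089 + 0.037 + 0.048 = 0.493.

0.493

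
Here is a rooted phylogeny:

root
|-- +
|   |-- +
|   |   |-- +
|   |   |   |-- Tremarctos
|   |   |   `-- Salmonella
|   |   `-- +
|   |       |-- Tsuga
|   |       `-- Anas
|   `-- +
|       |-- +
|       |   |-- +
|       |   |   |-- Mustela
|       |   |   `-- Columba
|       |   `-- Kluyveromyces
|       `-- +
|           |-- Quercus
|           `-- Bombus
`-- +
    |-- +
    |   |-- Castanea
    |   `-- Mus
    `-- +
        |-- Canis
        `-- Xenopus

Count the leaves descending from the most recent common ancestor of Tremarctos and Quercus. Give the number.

The MRCA of Tremarctos and Quercus is the node subtending (((Tremarctos,Salmonella),(Tsuga,Anas)),(((Mustela,Columba),Kluyveromyces),(Quercus,Bombus))).
That clade contains 9 terminal taxa: Anas, Bombus, Columba, Kluyveromyces, Mustela, Quercus, Salmonella, Tremarctos, Tsuga.

9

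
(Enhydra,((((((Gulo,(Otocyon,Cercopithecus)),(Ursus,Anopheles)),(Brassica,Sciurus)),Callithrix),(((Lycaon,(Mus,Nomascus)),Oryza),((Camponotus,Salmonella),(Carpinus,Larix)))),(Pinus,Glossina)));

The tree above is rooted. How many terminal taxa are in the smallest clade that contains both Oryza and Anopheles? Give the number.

The MRCA of Oryza and Anopheles is the node subtending (((((Gulo,(Otocyon,Cercopithecus)),(Ursus,Anopheles)),(Brassica,Sciurus)),Callithrix),(((Lycaon,(Mus,Nomascus)),Oryza),((Camponotus,Salmonella),(Carpinus,Larix)))).
That clade contains 16 terminal taxa: Anopheles, Brassica, Callithrix, Camponotus, Carpinus, Cercopithecus, Gulo, Larix, Lycaon, Mus, Nomascus, Oryza, Otocyon, Salmonella, Sciurus, Ursus.

16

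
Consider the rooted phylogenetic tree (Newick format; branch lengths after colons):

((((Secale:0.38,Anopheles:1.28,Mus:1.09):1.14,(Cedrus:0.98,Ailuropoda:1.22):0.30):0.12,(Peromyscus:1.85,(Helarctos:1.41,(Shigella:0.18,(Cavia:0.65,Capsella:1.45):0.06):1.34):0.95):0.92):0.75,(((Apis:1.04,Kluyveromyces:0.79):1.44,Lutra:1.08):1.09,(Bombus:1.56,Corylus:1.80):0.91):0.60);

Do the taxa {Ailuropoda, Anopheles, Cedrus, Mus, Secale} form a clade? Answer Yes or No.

The most recent common ancestor of these taxa subtends ((Secale,Anopheles,Mus),(Cedrus,Ailuropoda)).
That clade has exactly 5 tips — every listed taxon and nothing else — so the group is monophyletic.

Yes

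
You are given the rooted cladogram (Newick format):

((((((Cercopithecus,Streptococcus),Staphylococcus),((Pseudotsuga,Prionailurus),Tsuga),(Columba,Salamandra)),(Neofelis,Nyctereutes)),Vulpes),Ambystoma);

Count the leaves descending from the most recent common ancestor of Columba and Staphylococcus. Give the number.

8

The MRCA of Columba and Staphylococcus is the node subtending (((Cercopithecus,Streptococcus),Staphylococcus),((Pseudotsuga,Prionailurus),Tsuga),(Columba,Salamandra)).
That clade contains 8 terminal taxa: Cercopithecus, Columba, Prionailurus, Pseudotsuga, Salamandra, Staphylococcus, Streptococcus, Tsuga.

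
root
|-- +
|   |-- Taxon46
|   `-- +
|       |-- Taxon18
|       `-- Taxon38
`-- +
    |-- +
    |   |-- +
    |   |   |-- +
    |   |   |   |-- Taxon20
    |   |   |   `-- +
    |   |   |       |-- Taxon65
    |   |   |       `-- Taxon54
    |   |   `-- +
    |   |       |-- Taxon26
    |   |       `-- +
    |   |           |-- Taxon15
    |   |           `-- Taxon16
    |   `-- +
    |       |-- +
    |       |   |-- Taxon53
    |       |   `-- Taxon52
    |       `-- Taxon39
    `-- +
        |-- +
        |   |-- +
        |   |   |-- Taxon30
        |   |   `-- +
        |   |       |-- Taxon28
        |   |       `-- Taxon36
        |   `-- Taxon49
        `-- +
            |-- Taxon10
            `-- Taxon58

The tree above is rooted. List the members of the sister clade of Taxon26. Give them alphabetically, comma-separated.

Taxon15, Taxon16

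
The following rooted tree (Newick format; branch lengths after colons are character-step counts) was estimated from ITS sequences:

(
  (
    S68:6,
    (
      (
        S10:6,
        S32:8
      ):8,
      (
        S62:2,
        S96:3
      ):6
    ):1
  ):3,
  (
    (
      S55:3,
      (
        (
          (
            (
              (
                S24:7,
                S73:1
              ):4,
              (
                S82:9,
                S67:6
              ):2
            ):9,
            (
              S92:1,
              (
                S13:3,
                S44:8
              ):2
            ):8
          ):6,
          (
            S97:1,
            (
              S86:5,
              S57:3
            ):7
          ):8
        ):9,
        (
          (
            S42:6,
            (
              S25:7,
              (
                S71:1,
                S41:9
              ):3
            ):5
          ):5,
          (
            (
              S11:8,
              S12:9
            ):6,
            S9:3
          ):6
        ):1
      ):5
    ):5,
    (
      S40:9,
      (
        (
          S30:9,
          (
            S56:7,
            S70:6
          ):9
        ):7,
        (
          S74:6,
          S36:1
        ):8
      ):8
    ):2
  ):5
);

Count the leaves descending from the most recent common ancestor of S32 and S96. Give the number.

The MRCA of S32 and S96 is the node subtending ((S10,S32),(S62,S96)).
That clade contains 4 terminal taxa: S10, S32, S62, S96.

4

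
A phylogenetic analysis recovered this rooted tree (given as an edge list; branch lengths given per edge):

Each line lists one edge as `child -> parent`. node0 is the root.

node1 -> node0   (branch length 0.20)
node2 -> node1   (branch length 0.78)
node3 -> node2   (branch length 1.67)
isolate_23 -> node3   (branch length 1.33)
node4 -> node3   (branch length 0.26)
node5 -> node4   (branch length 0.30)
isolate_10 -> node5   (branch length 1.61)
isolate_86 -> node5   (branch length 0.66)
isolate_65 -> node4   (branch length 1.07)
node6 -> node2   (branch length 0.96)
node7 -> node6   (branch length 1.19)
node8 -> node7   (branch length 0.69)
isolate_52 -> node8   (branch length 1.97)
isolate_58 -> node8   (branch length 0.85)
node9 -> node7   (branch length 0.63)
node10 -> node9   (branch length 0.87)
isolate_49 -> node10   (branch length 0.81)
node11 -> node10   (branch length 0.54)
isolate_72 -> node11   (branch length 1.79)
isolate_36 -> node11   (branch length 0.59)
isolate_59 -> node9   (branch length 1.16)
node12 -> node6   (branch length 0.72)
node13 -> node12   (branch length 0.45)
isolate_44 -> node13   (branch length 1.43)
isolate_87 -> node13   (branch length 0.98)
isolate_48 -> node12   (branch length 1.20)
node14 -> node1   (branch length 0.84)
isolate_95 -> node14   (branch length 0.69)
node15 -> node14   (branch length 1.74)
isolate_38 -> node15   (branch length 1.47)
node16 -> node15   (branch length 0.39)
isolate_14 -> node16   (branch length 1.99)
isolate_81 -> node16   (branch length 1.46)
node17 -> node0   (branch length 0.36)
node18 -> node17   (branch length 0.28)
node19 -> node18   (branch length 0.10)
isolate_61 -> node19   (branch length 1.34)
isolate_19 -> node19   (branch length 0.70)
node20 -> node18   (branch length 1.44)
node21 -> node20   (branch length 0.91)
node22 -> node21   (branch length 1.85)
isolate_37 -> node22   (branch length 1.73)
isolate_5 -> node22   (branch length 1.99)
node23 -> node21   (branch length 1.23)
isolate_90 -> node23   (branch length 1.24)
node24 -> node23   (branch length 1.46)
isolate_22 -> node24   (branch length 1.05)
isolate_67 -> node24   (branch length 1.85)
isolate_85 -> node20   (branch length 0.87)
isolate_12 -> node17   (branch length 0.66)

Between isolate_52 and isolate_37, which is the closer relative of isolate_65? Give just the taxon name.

isolate_52

The MRCA of isolate_65 and isolate_52 subtends ((isolate_23,((isolate_10,isolate_86),isolate_65)),(((isolate_52,isolate_58),((isolate_49,(isolate_72,isolate_36)),isolate_59)),((isolate_44,isolate_87),isolate_48))) (13 taxa).
The MRCA of isolate_65 and isolate_37 is the root, subtending the entire tree (26 taxa).
The first is nested inside the second, so isolate_65 shares a more recent common ancestor with isolate_52.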